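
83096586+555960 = 83652546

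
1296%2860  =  1296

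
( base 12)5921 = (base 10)9961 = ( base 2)10011011101001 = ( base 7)41020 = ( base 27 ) DHP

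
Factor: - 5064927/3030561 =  - 3^( - 2) * 7^1*43^1*71^1*79^1 * 107^(- 1)*1049^( - 1)=- 1688309/1010187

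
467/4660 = 467/4660  =  0.10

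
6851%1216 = 771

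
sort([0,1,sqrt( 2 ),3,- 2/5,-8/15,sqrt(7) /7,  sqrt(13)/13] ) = [ -8/15, - 2/5,  0, sqrt( 13)/13 , sqrt ( 7 ) /7, 1, sqrt(2),3]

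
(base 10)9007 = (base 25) EA7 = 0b10001100101111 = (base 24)FF7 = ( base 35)7cc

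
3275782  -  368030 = 2907752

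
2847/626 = 4 + 343/626 = 4.55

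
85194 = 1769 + 83425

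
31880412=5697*5596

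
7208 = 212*34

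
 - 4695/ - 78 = 60+5/26 = 60.19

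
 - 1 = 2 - 3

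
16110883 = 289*55747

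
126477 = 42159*3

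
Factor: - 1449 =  - 3^2*7^1*23^1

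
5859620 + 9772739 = 15632359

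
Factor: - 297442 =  - 2^1*148721^1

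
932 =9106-8174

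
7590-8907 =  - 1317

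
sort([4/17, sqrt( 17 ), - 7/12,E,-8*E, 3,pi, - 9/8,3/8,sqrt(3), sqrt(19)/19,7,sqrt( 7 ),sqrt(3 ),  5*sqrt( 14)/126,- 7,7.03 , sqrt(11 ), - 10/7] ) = [  -  8*E, - 7, - 10/7, - 9/8,-7/12, 5 * sqrt (14) /126,  sqrt(19 ) /19,4/17,3/8, sqrt (3),sqrt( 3), sqrt( 7 ),  E , 3,pi,sqrt( 11),sqrt (17 ),7, 7.03]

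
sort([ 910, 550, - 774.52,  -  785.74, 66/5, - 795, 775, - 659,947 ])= [ - 795, - 785.74,-774.52, - 659, 66/5,550, 775,910,  947]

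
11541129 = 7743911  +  3797218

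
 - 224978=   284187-509165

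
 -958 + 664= -294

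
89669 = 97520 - 7851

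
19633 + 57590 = 77223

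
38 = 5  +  33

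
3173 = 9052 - 5879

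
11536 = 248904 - 237368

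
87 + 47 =134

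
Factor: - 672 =-2^5 * 3^1 * 7^1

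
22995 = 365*63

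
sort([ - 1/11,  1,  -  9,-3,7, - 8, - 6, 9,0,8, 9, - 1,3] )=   [ - 9, - 8, - 6,-3, - 1,-1/11, 0,1, 3 , 7, 8,9,9]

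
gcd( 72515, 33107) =1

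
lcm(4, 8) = 8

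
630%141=66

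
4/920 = 1/230 = 0.00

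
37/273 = 37/273 = 0.14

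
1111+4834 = 5945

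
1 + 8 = 9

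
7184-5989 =1195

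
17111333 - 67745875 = -50634542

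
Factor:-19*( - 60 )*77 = 2^2 * 3^1*5^1*7^1*11^1*19^1 =87780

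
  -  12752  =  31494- 44246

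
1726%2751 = 1726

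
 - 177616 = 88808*(-2 ) 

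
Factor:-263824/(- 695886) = 131912/347943 =2^3*3^(-1)*11^1*1499^1*115981^(- 1) 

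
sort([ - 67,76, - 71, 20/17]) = [ - 71, - 67, 20/17, 76 ]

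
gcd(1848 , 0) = 1848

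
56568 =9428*6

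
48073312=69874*688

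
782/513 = 782/513 = 1.52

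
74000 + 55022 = 129022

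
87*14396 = 1252452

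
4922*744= 3661968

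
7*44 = 308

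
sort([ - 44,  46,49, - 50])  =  [-50,- 44, 46,  49]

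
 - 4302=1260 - 5562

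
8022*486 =3898692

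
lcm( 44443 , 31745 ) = 222215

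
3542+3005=6547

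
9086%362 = 36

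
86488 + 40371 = 126859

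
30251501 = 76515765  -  46264264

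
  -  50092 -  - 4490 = - 45602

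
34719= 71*489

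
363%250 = 113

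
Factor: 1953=3^2*7^1*31^1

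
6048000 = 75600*80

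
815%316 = 183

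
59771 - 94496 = -34725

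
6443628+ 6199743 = 12643371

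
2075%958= 159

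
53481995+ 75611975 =129093970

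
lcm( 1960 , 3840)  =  188160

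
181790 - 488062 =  - 306272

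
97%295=97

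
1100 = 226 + 874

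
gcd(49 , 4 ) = 1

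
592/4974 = 296/2487 = 0.12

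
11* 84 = 924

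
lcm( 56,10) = 280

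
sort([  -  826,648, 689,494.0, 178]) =[ - 826 , 178,  494.0,648,689]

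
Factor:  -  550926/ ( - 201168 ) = 241/88=2^ ( - 3 )*11^(- 1)*241^1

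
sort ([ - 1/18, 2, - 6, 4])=[ - 6, - 1/18,2,4]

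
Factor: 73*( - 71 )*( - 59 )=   59^1*71^1*73^1 = 305797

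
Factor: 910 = 2^1*5^1 * 7^1*13^1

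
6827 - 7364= - 537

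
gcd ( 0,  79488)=79488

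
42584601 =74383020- 31798419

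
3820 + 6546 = 10366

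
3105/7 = 443 + 4/7 = 443.57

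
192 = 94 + 98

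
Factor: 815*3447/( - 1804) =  - 2809305/1804 = - 2^( - 2 )*3^2*5^1*11^( - 1) * 41^ ( - 1 )*163^1*383^1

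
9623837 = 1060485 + 8563352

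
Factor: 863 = 863^1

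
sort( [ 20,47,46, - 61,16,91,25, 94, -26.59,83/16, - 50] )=[-61, - 50,  -  26.59, 83/16,  16, 20, 25, 46,47,91,94 ]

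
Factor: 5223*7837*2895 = 3^2*5^1*17^1*193^1*461^1*1741^1 = 118500024645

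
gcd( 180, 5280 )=60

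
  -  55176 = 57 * ( - 968)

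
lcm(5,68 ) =340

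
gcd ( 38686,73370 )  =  1334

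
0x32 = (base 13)3B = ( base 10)50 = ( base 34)1G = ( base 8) 62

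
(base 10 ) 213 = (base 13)135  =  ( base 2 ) 11010101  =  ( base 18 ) bf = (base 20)AD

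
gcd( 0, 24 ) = 24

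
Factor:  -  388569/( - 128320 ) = 2^( - 6 )*3^1 * 5^(-1) *17^1*19^1 = 969/320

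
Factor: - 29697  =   - 3^1*19^1*521^1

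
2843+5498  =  8341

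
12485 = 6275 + 6210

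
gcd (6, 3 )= 3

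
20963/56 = 20963/56 = 374.34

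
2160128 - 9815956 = - 7655828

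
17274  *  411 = 7099614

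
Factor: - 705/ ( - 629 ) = 3^1*5^1* 17^ ( - 1 )*37^ ( - 1 )*47^1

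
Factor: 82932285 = 3^1*5^1*31^1*178349^1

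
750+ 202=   952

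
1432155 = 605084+827071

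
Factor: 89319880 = 2^3*5^1*13^2*73^1*181^1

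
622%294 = 34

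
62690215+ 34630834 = 97321049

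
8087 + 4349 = 12436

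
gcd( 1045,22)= 11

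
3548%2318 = 1230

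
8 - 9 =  - 1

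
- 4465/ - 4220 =1+ 49/844=1.06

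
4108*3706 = 15224248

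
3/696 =1/232 = 0.00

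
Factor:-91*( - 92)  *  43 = 359996  =  2^2*7^1*13^1*23^1*43^1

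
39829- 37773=2056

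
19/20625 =19/20625 =0.00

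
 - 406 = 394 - 800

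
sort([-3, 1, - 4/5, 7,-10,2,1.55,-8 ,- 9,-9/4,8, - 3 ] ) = [ - 10, - 9, - 8, - 3,-3,  -  9/4,  -  4/5,  1,1.55, 2, 7, 8 ] 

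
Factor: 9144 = 2^3*3^2*127^1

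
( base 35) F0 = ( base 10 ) 525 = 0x20d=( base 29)I3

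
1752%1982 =1752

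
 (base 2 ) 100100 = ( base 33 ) 13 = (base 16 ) 24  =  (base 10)36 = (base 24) 1c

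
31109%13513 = 4083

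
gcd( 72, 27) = 9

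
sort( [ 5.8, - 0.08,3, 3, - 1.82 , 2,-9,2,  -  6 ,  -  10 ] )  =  [ - 10,-9 , - 6, - 1.82, - 0.08 , 2,  2,3, 3 , 5.8 ]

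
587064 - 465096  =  121968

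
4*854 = 3416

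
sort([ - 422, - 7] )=[ - 422 ,-7 ] 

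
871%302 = 267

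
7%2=1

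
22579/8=22579/8=2822.38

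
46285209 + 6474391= 52759600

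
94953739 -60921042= 34032697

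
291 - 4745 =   -  4454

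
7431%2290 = 561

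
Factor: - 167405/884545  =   - 7^1*19^( - 1)*4783^1*9311^( - 1 ) = - 33481/176909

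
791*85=67235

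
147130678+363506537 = 510637215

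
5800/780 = 290/39 =7.44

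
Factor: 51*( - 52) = -2^2*3^1 * 13^1*17^1 = - 2652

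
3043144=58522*52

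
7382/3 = 7382/3 = 2460.67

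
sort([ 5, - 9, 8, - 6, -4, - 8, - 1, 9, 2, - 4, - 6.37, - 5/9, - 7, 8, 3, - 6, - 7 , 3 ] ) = [ - 9, - 8 , - 7,-7, - 6.37, - 6, - 6, - 4, - 4, - 1, - 5/9 , 2, 3, 3, 5, 8,8, 9] 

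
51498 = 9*5722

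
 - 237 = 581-818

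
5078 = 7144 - 2066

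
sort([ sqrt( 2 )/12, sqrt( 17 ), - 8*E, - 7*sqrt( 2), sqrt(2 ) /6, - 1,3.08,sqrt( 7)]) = [  -  8*E, - 7*sqrt( 2), - 1, sqrt( 2)/12, sqrt( 2)/6,sqrt(7),3.08, sqrt ( 17) ]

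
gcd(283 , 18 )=1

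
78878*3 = 236634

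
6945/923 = 6945/923 = 7.52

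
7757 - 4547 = 3210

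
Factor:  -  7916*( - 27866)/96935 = 2^3*5^ ( - 1 )*1979^1*13933^1*19387^( - 1)  =  220587256/96935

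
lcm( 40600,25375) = 203000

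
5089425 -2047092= 3042333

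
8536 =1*8536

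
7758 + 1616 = 9374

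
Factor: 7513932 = 2^2*3^1*17^1 * 36833^1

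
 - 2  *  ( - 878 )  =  1756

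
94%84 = 10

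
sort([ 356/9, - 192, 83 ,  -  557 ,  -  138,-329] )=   [-557, - 329, - 192,-138,356/9,83 ]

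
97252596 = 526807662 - 429555066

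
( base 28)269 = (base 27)2ah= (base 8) 3321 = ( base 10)1745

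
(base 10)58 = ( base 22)2E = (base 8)72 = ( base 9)64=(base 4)322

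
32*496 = 15872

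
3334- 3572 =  - 238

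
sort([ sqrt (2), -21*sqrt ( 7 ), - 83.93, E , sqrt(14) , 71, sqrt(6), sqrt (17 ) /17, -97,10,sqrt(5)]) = [  -  97,  -  83.93,  -  21*sqrt(7 ),sqrt( 17)/17,sqrt(2) , sqrt(5),sqrt (6 ), E, sqrt(14),10,71]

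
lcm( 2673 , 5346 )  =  5346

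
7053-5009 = 2044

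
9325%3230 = 2865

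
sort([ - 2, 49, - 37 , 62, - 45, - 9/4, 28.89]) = [ - 45, - 37, - 9/4, - 2, 28.89,  49, 62] 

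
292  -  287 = 5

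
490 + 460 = 950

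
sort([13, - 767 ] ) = [-767, 13]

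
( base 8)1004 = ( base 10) 516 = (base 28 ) IC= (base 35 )EQ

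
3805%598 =217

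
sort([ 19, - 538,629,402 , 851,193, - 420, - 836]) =[-836, - 538, - 420, 19,  193, 402,629,  851]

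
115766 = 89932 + 25834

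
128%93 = 35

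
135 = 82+53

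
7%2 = 1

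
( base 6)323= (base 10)123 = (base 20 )63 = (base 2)1111011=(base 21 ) 5i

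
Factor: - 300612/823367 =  - 2^2*3^1*13^1*  41^1* 47^1*73^( - 1)*11279^ ( - 1)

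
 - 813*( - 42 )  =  34146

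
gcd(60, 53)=1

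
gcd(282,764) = 2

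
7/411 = 7/411 = 0.02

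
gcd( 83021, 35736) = 1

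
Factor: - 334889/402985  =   - 5^(-1)*11^(-1)*17^(-1 )*431^(- 1 )*334889^1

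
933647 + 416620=1350267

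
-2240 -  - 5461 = 3221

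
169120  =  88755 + 80365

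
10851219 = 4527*2397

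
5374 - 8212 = -2838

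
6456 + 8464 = 14920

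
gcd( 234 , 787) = 1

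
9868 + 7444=17312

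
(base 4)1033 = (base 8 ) 117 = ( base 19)43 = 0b1001111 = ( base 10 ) 79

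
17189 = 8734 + 8455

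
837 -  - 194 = 1031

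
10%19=10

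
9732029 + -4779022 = 4953007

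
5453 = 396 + 5057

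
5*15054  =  75270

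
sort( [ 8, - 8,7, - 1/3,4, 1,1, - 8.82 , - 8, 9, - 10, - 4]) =[ - 10, - 8.82, - 8, -8, - 4, - 1/3,1, 1,4,7,8,9] 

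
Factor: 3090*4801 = 14835090=2^1*3^1*5^1*103^1*4801^1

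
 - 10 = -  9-1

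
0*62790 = 0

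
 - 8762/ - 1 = 8762/1 = 8762.00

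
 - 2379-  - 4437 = 2058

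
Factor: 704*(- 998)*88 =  - 61828096 = - 2^10*11^2*499^1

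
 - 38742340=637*(  -  60820)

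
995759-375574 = 620185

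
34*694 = 23596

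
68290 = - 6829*(-10) 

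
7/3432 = 7/3432  =  0.00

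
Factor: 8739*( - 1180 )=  - 10312020 = - 2^2*3^2*5^1*59^1*971^1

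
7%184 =7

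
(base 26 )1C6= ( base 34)T8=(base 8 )1742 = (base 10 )994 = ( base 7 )2620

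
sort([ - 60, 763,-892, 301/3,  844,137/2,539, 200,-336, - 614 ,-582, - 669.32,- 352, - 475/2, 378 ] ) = [-892, - 669.32, - 614, - 582, - 352 , - 336,-475/2,-60,137/2,301/3, 200,378, 539,763, 844]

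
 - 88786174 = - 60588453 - 28197721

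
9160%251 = 124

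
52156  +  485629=537785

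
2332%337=310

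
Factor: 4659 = 3^1*1553^1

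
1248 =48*26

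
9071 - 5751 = 3320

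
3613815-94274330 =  - 90660515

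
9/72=1/8=0.12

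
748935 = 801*935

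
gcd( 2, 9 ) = 1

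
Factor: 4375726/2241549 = 2^1*3^(-2) * 263^( - 1)*947^ (  -  1)*2187863^1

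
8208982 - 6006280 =2202702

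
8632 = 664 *13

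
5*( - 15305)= - 76525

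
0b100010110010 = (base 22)4d4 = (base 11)1744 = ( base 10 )2226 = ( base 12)1356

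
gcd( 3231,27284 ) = 359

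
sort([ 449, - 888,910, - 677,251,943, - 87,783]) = [ - 888, - 677 ,-87,251,449,  783,910,943 ] 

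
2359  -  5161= - 2802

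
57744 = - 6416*( - 9) 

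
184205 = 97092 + 87113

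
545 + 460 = 1005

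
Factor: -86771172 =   -  2^2*3^1*349^1*20719^1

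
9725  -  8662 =1063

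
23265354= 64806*359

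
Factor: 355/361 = 5^1 * 19^(-2) * 71^1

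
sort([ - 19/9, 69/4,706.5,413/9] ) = [ - 19/9, 69/4,413/9,706.5] 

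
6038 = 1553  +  4485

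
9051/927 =9+236/309 = 9.76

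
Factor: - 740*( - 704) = 520960 = 2^8*5^1 * 11^1*37^1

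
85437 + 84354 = 169791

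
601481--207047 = 808528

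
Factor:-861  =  -3^1*7^1*41^1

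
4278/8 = 534 + 3/4  =  534.75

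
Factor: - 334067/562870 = - 2^( - 1)  *5^( - 1 )* 7^ (  -  1 )*11^( - 1 ) *457^1= - 457/770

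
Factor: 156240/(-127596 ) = -2^2*3^1 *5^1*7^(- 2) = - 60/49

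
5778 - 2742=3036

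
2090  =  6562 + -4472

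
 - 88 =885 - 973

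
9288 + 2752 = 12040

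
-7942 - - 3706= - 4236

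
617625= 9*68625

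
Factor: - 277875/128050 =-855/394 = -2^( - 1 )*3^2*5^1*19^1*  197^ ( - 1 ) 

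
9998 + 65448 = 75446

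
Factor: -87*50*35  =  -2^1* 3^1*5^3*7^1*29^1  =  - 152250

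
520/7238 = 260/3619 =0.07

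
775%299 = 177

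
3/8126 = 3/8126 = 0.00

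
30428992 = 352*86446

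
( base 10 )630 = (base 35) i0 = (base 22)16E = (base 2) 1001110110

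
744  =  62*12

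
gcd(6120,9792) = 1224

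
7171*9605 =68877455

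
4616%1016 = 552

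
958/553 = 958/553 = 1.73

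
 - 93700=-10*9370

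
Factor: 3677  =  3677^1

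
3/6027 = 1/2009 = 0.00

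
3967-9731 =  - 5764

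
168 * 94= 15792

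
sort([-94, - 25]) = [- 94, - 25]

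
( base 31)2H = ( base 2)1001111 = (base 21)3g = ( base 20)3j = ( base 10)79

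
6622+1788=8410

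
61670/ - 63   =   - 8810/9  =  - 978.89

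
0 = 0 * 245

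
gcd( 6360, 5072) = 8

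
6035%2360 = 1315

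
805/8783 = 805/8783=0.09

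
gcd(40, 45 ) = 5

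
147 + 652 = 799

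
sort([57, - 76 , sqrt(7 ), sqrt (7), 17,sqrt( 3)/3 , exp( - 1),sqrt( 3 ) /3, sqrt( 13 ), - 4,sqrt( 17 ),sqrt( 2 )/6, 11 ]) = [ - 76, - 4,sqrt( 2 ) /6, exp( - 1 ) , sqrt(3 )/3,  sqrt(3 ) /3,sqrt( 7),  sqrt( 7 ),sqrt( 13 ),  sqrt(17),11,17,  57 ]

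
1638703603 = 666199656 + 972503947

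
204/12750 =2/125 = 0.02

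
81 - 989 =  - 908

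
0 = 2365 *0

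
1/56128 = 1/56128 = 0.00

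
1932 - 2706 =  - 774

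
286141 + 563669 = 849810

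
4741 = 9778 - 5037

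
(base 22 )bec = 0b1011000001100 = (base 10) 5644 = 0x160c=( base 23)AF9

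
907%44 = 27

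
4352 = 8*544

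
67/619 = 67/619 = 0.11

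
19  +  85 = 104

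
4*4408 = 17632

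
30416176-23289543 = 7126633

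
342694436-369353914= -26659478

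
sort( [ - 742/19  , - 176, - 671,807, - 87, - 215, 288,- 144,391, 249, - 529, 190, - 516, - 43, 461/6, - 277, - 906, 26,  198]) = [ - 906, - 671, - 529, - 516, - 277,-215, - 176, - 144, - 87,-43, - 742/19, 26, 461/6, 190,198,249, 288 , 391,807]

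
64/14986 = 32/7493  =  0.00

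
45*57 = 2565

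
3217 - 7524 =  - 4307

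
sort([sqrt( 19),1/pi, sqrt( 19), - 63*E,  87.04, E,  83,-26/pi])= [-63*E,-26/pi,1/pi, E,sqrt( 19 ), sqrt( 19),83, 87.04]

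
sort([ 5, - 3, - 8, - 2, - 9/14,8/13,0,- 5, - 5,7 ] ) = [  -  8,-5, - 5 , - 3, - 2,- 9/14, 0,8/13,5,  7] 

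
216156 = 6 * 36026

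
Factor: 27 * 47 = 3^3* 47^1 = 1269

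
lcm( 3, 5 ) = 15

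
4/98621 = 4/98621 = 0.00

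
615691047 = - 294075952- - 909766999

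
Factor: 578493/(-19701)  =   - 11^( - 1)*17^1 * 19^1 = - 323/11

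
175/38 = 4 +23/38 = 4.61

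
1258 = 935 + 323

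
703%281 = 141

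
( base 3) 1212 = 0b110010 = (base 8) 62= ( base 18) 2E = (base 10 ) 50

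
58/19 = 58/19 = 3.05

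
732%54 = 30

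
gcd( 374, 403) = 1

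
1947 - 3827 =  -1880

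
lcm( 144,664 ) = 11952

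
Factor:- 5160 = -2^3 * 3^1*5^1 *43^1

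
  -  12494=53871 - 66365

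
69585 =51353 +18232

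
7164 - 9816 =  - 2652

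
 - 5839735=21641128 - 27480863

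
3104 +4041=7145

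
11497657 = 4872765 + 6624892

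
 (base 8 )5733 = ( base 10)3035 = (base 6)22015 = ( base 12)190b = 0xbdb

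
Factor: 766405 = 5^1*153281^1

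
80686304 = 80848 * 998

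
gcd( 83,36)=1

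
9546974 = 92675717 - 83128743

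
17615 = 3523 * 5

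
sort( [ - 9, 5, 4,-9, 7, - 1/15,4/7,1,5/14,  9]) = [-9,- 9,  -  1/15,5/14,4/7, 1,4, 5, 7, 9 ] 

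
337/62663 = 337/62663 = 0.01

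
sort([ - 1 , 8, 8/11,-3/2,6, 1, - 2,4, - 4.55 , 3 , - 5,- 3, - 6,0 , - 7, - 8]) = [ - 8 ,  -  7, - 6, - 5, - 4.55, - 3,-2 , - 3/2, - 1,0, 8/11,1, 3,4,  6 , 8]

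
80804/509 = 158 +382/509 = 158.75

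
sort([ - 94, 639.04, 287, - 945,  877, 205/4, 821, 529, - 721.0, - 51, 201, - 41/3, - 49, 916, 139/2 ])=[ - 945 , - 721.0, - 94, - 51, - 49, - 41/3, 205/4, 139/2,  201, 287, 529, 639.04 , 821,  877, 916 ] 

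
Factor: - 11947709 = -11947709^1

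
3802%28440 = 3802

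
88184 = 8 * 11023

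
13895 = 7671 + 6224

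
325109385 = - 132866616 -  - 457976001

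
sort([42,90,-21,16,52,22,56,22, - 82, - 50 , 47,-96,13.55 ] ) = [ - 96,  -  82, - 50, - 21, 13.55,16, 22, 22,42 , 47,52,56, 90]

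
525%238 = 49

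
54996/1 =54996=54996.00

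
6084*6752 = 41079168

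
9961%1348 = 525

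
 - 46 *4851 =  - 223146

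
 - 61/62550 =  - 1+62489/62550 =- 0.00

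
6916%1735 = 1711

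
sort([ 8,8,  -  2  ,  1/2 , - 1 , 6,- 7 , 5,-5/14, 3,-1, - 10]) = [ - 10,-7, - 2 , - 1,-1, - 5/14, 1/2,3 , 5,6, 8, 8]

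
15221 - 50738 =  - 35517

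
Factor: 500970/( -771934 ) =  - 3^1 *5^1 * 16699^1*385967^(  -  1 )  =  - 250485/385967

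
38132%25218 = 12914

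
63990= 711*90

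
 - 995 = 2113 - 3108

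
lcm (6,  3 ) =6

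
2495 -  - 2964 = 5459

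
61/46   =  1 + 15/46= 1.33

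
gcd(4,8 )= 4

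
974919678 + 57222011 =1032141689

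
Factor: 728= 2^3*7^1*13^1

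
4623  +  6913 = 11536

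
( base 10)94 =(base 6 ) 234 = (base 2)1011110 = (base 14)6A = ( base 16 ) 5e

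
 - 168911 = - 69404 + -99507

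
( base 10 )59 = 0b111011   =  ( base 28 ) 23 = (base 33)1q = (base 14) 43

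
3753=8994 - 5241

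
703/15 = 46+13/15   =  46.87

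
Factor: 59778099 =3^2 *373^1 *17807^1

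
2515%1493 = 1022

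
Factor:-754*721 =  - 543634=- 2^1 *7^1*13^1*29^1*103^1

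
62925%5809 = 4835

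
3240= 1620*2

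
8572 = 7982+590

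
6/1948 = 3/974 = 0.00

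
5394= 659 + 4735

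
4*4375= 17500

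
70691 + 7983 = 78674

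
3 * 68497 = 205491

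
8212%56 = 36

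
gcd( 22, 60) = 2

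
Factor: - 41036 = -2^2*10259^1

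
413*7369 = 3043397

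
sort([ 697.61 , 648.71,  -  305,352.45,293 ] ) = [- 305,293, 352.45,648.71,697.61 ] 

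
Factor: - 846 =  - 2^1*3^2*47^1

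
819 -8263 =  - 7444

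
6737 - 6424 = 313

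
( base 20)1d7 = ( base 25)11H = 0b1010011011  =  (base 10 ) 667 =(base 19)1g2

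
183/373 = 183/373= 0.49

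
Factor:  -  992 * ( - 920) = 912640 = 2^8*5^1*23^1*31^1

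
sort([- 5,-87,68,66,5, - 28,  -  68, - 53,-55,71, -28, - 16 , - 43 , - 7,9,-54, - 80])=[-87,-80, - 68, -55 ,-54, -53, - 43, - 28,-28 ,-16, - 7, - 5, 5 , 9,66, 68,71] 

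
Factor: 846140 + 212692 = 2^4*3^4*19^1 * 43^1 = 1058832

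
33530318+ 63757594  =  97287912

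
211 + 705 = 916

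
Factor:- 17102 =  - 2^1 *17^1*503^1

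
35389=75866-40477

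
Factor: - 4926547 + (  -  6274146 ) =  - 7^1*1600099^1 = - 11200693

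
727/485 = 727/485 = 1.50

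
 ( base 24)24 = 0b110100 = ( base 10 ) 52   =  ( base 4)310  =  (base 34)1i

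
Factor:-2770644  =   - 2^2* 3^1*373^1*619^1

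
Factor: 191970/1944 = 2^ ( - 2)*5^1*79^1= 395/4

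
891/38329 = 891/38329 = 0.02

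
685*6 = 4110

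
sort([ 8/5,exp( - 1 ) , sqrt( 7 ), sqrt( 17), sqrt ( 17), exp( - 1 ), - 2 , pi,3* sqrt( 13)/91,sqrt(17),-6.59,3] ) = [ - 6.59, - 2, 3*sqrt(13 )/91,exp( - 1 ), exp( - 1), 8/5, sqrt(7 ),3, pi , sqrt( 17), sqrt(17),  sqrt( 17 )]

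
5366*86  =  461476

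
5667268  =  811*6988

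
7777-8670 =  - 893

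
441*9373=4133493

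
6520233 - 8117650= -1597417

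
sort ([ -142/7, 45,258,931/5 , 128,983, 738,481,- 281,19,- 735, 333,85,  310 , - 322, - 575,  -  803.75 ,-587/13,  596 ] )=[ - 803.75,  -  735, - 575, - 322,  -  281, -587/13,  -  142/7,19,45,85,128, 931/5, 258,310 , 333,481,596,738 , 983 ] 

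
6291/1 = 6291 = 6291.00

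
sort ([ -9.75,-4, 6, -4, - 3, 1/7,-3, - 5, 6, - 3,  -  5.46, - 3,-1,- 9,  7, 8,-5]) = [-9.75,-9, - 5.46,-5, - 5, - 4,-4, - 3, - 3,-3, - 3,-1,1/7,6,6, 7,8] 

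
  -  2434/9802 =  - 1217/4901 = - 0.25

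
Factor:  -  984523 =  - 19^1 * 51817^1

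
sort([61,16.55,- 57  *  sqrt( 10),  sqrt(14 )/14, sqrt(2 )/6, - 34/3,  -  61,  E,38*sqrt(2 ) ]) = [-57*sqrt(10 ), - 61,  -  34/3 , sqrt( 2)/6, sqrt(14)/14,E, 16.55,38*sqrt(2),61]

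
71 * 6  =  426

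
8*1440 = 11520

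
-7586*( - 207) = 1570302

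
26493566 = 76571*346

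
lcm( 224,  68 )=3808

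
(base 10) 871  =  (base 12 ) 607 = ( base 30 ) T1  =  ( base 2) 1101100111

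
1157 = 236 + 921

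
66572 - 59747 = 6825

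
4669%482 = 331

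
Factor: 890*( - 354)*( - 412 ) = 2^4*  3^1*5^1* 59^1 * 89^1* 103^1 =129804720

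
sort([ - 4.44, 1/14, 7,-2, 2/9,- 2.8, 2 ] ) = [-4.44 ,  -  2.8,  -  2,1/14,2/9, 2,7]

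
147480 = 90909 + 56571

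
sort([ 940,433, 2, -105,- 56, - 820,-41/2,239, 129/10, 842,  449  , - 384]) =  [-820, - 384, - 105,-56, - 41/2 , 2, 129/10,239,433,449, 842, 940]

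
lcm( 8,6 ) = 24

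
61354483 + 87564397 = 148918880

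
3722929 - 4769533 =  - 1046604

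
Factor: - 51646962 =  - 2^1*3^1*41^1*71^1*2957^1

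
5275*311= 1640525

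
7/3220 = 1/460= 0.00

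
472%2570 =472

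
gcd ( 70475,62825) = 25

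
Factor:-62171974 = -2^1*31085987^1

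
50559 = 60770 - 10211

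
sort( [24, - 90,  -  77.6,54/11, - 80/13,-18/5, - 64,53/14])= [ - 90,-77.6, - 64, - 80/13, - 18/5, 53/14,54/11,24]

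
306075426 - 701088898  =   - 395013472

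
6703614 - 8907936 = - 2204322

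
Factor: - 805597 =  - 13^1*31^1*1999^1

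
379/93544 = 379/93544 = 0.00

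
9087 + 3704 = 12791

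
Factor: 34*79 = 2^1*17^1*79^1=2686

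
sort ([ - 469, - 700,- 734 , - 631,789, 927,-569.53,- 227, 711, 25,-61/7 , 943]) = [ - 734,  -  700,  -  631, - 569.53, - 469, - 227,-61/7, 25,711,789,927, 943]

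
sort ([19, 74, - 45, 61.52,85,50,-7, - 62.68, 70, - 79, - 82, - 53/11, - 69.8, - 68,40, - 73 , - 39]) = [-82, - 79, - 73,  -  69.8, - 68,- 62.68,  -  45, - 39, - 7,-53/11 , 19,  40,50, 61.52,70,74, 85]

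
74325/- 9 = -8259 + 2/3= - 8258.33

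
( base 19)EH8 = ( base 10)5385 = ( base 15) 18E0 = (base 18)gb3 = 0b1010100001001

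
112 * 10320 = 1155840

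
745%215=100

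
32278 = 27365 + 4913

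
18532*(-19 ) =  - 352108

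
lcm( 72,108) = 216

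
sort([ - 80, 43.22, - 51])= [ - 80,  -  51  ,  43.22]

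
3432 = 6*572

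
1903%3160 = 1903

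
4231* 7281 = 30805911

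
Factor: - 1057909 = - 107^1 *9887^1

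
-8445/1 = - 8445 = -8445.00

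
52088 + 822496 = 874584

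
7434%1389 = 489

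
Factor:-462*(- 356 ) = 164472 = 2^3*3^1*7^1*11^1*89^1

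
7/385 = 1/55 = 0.02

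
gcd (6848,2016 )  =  32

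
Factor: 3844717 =3844717^1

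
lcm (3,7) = 21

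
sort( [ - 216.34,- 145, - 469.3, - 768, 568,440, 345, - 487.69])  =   [ - 768, - 487.69,- 469.3, - 216.34, -145,345,440, 568]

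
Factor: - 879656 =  - 2^3*31^1 *3547^1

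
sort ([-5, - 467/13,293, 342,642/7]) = [ - 467/13, - 5,  642/7, 293,342]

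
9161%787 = 504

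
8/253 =8/253 = 0.03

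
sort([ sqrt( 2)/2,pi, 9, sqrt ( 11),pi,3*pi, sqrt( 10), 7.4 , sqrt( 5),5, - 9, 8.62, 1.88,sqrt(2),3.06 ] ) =[ - 9, sqrt (2)/2, sqrt( 2 ), 1.88,  sqrt( 5),3.06,pi,pi,sqrt( 10),sqrt( 11),5,  7.4, 8.62 , 9,3* pi]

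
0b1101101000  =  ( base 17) 305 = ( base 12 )608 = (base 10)872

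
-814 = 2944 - 3758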